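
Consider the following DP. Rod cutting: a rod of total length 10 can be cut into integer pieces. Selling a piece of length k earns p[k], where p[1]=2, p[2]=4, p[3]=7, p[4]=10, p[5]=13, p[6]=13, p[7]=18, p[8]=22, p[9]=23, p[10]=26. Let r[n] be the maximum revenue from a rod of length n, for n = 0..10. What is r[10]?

   n    0    1    2    3    4    5    6    7    8    9   10
r[n]    0    2    4    7   10   13   15   18   22   24   26

26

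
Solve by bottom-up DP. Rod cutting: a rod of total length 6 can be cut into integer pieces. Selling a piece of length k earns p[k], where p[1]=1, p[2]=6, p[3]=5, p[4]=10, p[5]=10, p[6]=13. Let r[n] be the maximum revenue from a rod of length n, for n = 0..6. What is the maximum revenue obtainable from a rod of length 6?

   n    0    1    2    3    4    5    6
r[n]    0    1    6    7   12   13   18

18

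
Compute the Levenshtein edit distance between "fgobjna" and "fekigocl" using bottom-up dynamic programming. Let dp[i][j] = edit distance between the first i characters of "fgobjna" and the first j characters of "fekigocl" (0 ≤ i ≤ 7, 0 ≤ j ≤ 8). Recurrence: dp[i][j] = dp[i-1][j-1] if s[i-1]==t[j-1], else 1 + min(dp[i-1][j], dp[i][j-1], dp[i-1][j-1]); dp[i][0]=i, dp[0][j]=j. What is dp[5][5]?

   ''  f  e  k  i  g  o  c  l
''  0  1  2  3  4  5  6  7  8
 f  1  0  1  2  3  4  5  6  7
 g  2  1  1  2  3  3  4  5  6
 o  3  2  2  2  3  4  3  4  5
 b  4  3  3  3  3  4  4  4  5
 j  5  4  4  4  4  4  5  5  5
 n  6  5  5  5  5  5  5  6  6
 a  7  6  6  6  6  6  6  6  7

4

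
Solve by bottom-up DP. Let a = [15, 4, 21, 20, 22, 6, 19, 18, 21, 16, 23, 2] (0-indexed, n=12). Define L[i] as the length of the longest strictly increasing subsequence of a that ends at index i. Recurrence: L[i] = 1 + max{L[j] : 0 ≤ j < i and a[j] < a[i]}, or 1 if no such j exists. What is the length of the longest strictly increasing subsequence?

   i    0    1    2    3    4    5    6    7    8    9   10   11
a[i]   15    4   21   20   22    6   19   18   21   16   23    2
L[i]    1    1    2    2    3    2    3    3    4    3    5    1

5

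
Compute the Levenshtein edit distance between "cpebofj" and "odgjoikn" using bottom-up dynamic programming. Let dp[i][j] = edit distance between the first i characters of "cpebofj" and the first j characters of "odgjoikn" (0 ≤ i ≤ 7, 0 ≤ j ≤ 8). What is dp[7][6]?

6

   ''  o  d  g  j  o  i  k  n
''  0  1  2  3  4  5  6  7  8
 c  1  1  2  3  4  5  6  7  8
 p  2  2  2  3  4  5  6  7  8
 e  3  3  3  3  4  5  6  7  8
 b  4  4  4  4  4  5  6  7  8
 o  5  4  5  5  5  4  5  6  7
 f  6  5  5  6  6  5  5  6  7
 j  7  6  6  6  6  6  6  6  7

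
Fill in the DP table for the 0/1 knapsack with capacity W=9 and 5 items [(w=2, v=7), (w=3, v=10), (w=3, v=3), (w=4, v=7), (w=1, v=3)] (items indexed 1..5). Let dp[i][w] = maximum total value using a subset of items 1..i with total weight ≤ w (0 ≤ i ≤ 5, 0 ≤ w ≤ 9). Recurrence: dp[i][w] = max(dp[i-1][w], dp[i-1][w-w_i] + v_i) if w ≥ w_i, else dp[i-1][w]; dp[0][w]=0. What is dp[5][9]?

i\w   0   1   2   3   4   5   6   7   8   9
  0   0   0   0   0   0   0   0   0   0   0
  1   0   0   7   7   7   7   7   7   7   7
  2   0   0   7  10  10  17  17  17  17  17
  3   0   0   7  10  10  17  17  17  20  20
  4   0   0   7  10  10  17  17  17  20  24
  5   0   3   7  10  13  17  20  20  20  24

24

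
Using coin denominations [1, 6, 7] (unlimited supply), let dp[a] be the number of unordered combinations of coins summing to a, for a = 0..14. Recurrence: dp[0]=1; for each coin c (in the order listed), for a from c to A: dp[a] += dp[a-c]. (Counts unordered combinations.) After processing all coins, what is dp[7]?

after  coin     0     1     2     3     4     5     6     7     8     9    10    11    12    13    14
          1     1     1     1     1     1     1     1     1     1     1     1     1     1     1     1
          6     1     1     1     1     1     1     2     2     2     2     2     2     3     3     3
          7     1     1     1     1     1     1     2     3     3     3     3     3     4     5     6

3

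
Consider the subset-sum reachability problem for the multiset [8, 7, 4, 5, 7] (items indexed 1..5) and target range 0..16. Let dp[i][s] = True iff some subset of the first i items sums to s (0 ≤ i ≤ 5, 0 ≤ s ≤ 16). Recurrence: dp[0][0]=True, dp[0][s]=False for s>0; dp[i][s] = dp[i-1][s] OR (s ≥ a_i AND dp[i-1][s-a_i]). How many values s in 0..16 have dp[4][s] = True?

i\s   0   1   2   3   4   5   6   7   8   9  10  11  12  13  14  15  16
  0   T   F   F   F   F   F   F   F   F   F   F   F   F   F   F   F   F
  1   T   F   F   F   F   F   F   F   T   F   F   F   F   F   F   F   F
  2   T   F   F   F   F   F   F   T   T   F   F   F   F   F   F   T   F
  3   T   F   F   F   T   F   F   T   T   F   F   T   T   F   F   T   F
  4   T   F   F   F   T   T   F   T   T   T   F   T   T   T   F   T   T
  5   T   F   F   F   T   T   F   T   T   T   F   T   T   T   T   T   T

11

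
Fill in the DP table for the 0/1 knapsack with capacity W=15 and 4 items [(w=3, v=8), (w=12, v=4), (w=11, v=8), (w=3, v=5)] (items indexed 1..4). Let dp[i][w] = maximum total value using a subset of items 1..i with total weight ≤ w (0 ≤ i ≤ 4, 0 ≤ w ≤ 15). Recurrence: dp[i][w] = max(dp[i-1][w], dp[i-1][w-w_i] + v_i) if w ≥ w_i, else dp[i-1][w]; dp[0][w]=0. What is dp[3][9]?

i\w   0   1   2   3   4   5   6   7   8   9  10  11  12  13  14  15
  0   0   0   0   0   0   0   0   0   0   0   0   0   0   0   0   0
  1   0   0   0   8   8   8   8   8   8   8   8   8   8   8   8   8
  2   0   0   0   8   8   8   8   8   8   8   8   8   8   8   8  12
  3   0   0   0   8   8   8   8   8   8   8   8   8   8   8  16  16
  4   0   0   0   8   8   8  13  13  13  13  13  13  13  13  16  16

8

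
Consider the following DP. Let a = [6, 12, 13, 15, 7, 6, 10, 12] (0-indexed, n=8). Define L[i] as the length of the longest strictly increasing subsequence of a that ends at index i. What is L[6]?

   i    0    1    2    3    4    5    6    7
a[i]    6   12   13   15    7    6   10   12
L[i]    1    2    3    4    2    1    3    4

3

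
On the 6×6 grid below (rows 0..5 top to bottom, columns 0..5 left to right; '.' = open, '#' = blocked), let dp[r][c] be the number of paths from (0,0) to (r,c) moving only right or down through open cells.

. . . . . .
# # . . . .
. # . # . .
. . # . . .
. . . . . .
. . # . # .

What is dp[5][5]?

r\c   0   1   2   3   4   5
  0   1   1   1   1   1   1
  1   0   0   1   2   3   4
  2   0   0   1   0   3   7
  3   0   0   0   0   3  10
  4   0   0   0   0   3  13
  5   0   0   0   0   0  13

13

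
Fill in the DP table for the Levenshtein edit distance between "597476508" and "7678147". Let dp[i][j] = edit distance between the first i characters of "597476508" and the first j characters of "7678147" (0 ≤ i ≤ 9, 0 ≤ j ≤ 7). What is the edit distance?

7

   ''  7  6  7  8  1  4  7
''  0  1  2  3  4  5  6  7
 5  1  1  2  3  4  5  6  7
 9  2  2  2  3  4  5  6  7
 7  3  2  3  2  3  4  5  6
 4  4  3  3  3  3  4  4  5
 7  5  4  4  3  4  4  5  4
 6  6  5  4  4  4  5  5  5
 5  7  6  5  5  5  5  6  6
 0  8  7  6  6  6  6  6  7
 8  9  8  7  7  6  7  7  7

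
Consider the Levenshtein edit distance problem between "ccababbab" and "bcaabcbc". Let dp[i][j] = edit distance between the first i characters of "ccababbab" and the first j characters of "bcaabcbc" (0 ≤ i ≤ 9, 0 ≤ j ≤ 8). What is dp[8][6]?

4

   ''  b  c  a  a  b  c  b  c
''  0  1  2  3  4  5  6  7  8
 c  1  1  1  2  3  4  5  6  7
 c  2  2  1  2  3  4  4  5  6
 a  3  3  2  1  2  3  4  5  6
 b  4  3  3  2  2  2  3  4  5
 a  5  4  4  3  2  3  3  4  5
 b  6  5  5  4  3  2  3  3  4
 b  7  6  6  5  4  3  3  3  4
 a  8  7  7  6  5  4  4  4  4
 b  9  8  8  7  6  5  5  4  5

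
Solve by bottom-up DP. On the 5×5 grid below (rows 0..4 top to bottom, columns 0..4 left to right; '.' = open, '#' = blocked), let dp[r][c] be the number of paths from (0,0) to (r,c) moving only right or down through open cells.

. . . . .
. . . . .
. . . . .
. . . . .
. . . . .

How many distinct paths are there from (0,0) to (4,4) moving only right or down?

70

r\c   0   1   2   3   4
  0   1   1   1   1   1
  1   1   2   3   4   5
  2   1   3   6  10  15
  3   1   4  10  20  35
  4   1   5  15  35  70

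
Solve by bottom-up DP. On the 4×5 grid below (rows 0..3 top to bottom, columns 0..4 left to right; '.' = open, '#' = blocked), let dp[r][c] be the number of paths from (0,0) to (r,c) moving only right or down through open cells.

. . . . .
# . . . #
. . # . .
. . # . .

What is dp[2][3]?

3

r\c   0   1   2   3   4
  0   1   1   1   1   1
  1   0   1   2   3   0
  2   0   1   0   3   3
  3   0   1   0   3   6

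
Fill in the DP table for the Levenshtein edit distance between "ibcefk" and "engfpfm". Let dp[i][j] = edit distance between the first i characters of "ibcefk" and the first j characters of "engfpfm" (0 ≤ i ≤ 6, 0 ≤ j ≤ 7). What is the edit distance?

   ''  e  n  g  f  p  f  m
''  0  1  2  3  4  5  6  7
 i  1  1  2  3  4  5  6  7
 b  2  2  2  3  4  5  6  7
 c  3  3  3  3  4  5  6  7
 e  4  3  4  4  4  5  6  7
 f  5  4  4  5  4  5  5  6
 k  6  5  5  5  5  5  6  6

6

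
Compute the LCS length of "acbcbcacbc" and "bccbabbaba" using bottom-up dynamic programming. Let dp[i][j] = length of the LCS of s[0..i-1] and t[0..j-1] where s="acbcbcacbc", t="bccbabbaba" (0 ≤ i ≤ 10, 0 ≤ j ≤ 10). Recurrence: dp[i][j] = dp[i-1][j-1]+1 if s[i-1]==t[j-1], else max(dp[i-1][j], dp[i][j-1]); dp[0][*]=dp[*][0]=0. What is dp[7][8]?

4

   ''  b  c  c  b  a  b  b  a  b  a
''  0  0  0  0  0  0  0  0  0  0  0
 a  0  0  0  0  0  1  1  1  1  1  1
 c  0  0  1  1  1  1  1  1  1  1  1
 b  0  1  1  1  2  2  2  2  2  2  2
 c  0  1  2  2  2  2  2  2  2  2  2
 b  0  1  2  2  3  3  3  3  3  3  3
 c  0  1  2  3  3  3  3  3  3  3  3
 a  0  1  2  3  3  4  4  4  4  4  4
 c  0  1  2  3  3  4  4  4  4  4  4
 b  0  1  2  3  4  4  5  5  5  5  5
 c  0  1  2  3  4  4  5  5  5  5  5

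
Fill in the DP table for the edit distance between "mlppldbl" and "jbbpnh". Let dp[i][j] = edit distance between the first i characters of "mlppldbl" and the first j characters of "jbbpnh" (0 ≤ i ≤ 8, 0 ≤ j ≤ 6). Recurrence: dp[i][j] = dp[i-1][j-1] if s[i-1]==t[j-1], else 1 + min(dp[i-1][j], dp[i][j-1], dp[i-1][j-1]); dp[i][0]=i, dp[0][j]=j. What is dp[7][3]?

   ''  j  b  b  p  n  h
''  0  1  2  3  4  5  6
 m  1  1  2  3  4  5  6
 l  2  2  2  3  4  5  6
 p  3  3  3  3  3  4  5
 p  4  4  4  4  3  4  5
 l  5  5  5  5  4  4  5
 d  6  6  6  6  5  5  5
 b  7  7  6  6  6  6  6
 l  8  8  7  7  7  7  7

6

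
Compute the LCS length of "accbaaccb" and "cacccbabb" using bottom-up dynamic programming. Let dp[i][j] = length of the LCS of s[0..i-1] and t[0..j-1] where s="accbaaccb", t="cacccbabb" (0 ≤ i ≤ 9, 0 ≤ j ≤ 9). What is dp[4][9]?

4

   ''  c  a  c  c  c  b  a  b  b
''  0  0  0  0  0  0  0  0  0  0
 a  0  0  1  1  1  1  1  1  1  1
 c  0  1  1  2  2  2  2  2  2  2
 c  0  1  1  2  3  3  3  3  3  3
 b  0  1  1  2  3  3  4  4  4  4
 a  0  1  2  2  3  3  4  5  5  5
 a  0  1  2  2  3  3  4  5  5  5
 c  0  1  2  3  3  4  4  5  5  5
 c  0  1  2  3  4  4  4  5  5  5
 b  0  1  2  3  4  4  5  5  6  6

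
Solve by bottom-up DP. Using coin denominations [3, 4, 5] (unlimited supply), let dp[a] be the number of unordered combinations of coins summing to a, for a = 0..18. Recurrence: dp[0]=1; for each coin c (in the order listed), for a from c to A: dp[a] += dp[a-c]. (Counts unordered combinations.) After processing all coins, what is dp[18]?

5

after  coin     0     1     2     3     4     5     6     7     8     9    10    11    12    13    14    15    16    17    18
          3     1     0     0     1     0     0     1     0     0     1     0     0     1     0     0     1     0     0     1
          4     1     0     0     1     1     0     1     1     1     1     1     1     2     1     1     2     2     1     2
          5     1     0     0     1     1     1     1     1     2     2     2     2     3     3     3     4     4     4     5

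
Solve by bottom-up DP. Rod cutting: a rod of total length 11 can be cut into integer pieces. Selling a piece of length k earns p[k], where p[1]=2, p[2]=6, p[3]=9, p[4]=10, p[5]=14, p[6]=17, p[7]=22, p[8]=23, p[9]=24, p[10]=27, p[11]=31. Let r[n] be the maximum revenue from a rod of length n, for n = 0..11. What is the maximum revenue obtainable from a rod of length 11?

34

   n    0    1    2    3    4    5    6    7    8    9   10   11
r[n]    0    2    6    9   12   15   18   22   24   28   31   34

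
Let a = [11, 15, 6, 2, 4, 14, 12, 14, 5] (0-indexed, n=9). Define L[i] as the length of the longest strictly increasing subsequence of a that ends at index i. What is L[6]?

   i    0    1    2    3    4    5    6    7    8
a[i]   11   15    6    2    4   14   12   14    5
L[i]    1    2    1    1    2    3    3    4    3

3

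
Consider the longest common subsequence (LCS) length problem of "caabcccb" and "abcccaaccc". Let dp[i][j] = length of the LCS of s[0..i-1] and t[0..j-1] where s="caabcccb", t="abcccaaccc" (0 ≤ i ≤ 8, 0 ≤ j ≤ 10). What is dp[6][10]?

   ''  a  b  c  c  c  a  a  c  c  c
''  0  0  0  0  0  0  0  0  0  0  0
 c  0  0  0  1  1  1  1  1  1  1  1
 a  0  1  1  1  1  1  2  2  2  2  2
 a  0  1  1  1  1  1  2  3  3  3  3
 b  0  1  2  2  2  2  2  3  3  3  3
 c  0  1  2  3  3  3  3  3  4  4  4
 c  0  1  2  3  4  4  4  4  4  5  5
 c  0  1  2  3  4  5  5  5  5  5  6
 b  0  1  2  3  4  5  5  5  5  5  6

5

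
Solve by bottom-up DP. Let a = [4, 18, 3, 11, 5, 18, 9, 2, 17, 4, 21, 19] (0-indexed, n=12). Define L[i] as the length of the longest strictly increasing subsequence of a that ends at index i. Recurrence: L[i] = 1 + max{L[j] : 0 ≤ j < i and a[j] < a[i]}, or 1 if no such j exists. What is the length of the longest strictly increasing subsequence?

   i    0    1    2    3    4    5    6    7    8    9   10   11
a[i]    4   18    3   11    5   18    9    2   17    4   21   19
L[i]    1    2    1    2    2    3    3    1    4    2    5    5

5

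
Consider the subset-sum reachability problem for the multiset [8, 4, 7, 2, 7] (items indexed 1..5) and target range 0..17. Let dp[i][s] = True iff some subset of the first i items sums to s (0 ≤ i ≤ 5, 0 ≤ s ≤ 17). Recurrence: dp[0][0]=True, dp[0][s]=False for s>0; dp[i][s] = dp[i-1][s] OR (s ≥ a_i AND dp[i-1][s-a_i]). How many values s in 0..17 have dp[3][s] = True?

i\s   0   1   2   3   4   5   6   7   8   9  10  11  12  13  14  15  16  17
  0   T   F   F   F   F   F   F   F   F   F   F   F   F   F   F   F   F   F
  1   T   F   F   F   F   F   F   F   T   F   F   F   F   F   F   F   F   F
  2   T   F   F   F   T   F   F   F   T   F   F   F   T   F   F   F   F   F
  3   T   F   F   F   T   F   F   T   T   F   F   T   T   F   F   T   F   F
  4   T   F   T   F   T   F   T   T   T   T   T   T   T   T   T   T   F   T
  5   T   F   T   F   T   F   T   T   T   T   T   T   T   T   T   T   T   T

7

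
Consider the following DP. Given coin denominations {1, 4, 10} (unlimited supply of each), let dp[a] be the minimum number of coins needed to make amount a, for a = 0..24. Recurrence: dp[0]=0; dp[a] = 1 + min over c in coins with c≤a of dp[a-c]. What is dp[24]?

3

 a  0  1  2  3  4  5  6  7  8  9 10 11 12 13 14 15 16 17 18 19 20 21 22 23 24
dp  0  1  2  3  1  2  3  4  2  3  1  2  3  4  2  3  4  5  3  4  2  3  4  5  3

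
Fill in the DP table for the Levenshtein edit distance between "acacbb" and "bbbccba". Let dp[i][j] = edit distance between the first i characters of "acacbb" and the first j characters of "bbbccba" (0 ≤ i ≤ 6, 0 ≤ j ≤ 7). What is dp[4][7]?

6

   ''  b  b  b  c  c  b  a
''  0  1  2  3  4  5  6  7
 a  1  1  2  3  4  5  6  6
 c  2  2  2  3  3  4  5  6
 a  3  3  3  3  4  4  5  5
 c  4  4  4  4  3  4  5  6
 b  5  4  4  4  4  4  4  5
 b  6  5  4  4  5  5  4  5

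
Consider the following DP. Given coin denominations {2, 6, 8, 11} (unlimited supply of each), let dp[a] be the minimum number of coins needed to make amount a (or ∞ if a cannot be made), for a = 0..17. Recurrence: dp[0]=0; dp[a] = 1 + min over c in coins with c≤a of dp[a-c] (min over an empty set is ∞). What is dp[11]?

1

 a  0  1  2  3  4  5  6  7  8  9 10 11 12 13 14 15 16 17
dp  0  -  1  -  2  -  1  -  1  -  2  1  2  2  2  3  2  2
(- denotes ∞ / unreachable)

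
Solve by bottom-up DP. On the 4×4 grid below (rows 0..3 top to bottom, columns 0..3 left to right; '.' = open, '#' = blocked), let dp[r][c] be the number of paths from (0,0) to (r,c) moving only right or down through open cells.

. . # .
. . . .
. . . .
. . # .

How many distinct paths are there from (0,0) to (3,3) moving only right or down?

7

r\c   0   1   2   3
  0   1   1   0   0
  1   1   2   2   2
  2   1   3   5   7
  3   1   4   0   7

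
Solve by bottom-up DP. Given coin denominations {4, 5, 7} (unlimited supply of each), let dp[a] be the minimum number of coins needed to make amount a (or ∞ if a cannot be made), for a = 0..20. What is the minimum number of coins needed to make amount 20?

 a  0  1  2  3  4  5  6  7  8  9 10 11 12 13 14 15 16 17 18 19 20
dp  0  -  -  -  1  1  -  1  2  2  2  2  2  3  2  3  3  3  3  3  4
(- denotes ∞ / unreachable)

4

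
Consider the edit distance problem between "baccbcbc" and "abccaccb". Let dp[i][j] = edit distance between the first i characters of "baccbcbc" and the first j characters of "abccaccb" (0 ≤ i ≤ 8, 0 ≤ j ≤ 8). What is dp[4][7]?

   ''  a  b  c  c  a  c  c  b
''  0  1  2  3  4  5  6  7  8
 b  1  1  1  2  3  4  5  6  7
 a  2  1  2  2  3  3  4  5  6
 c  3  2  2  2  2  3  3  4  5
 c  4  3  3  2  2  3  3  3  4
 b  5  4  3  3  3  3  4  4  3
 c  6  5  4  3  3  4  3  4  4
 b  7  6  5  4  4  4  4  4  4
 c  8  7  6  5  4  5  4  4  5

3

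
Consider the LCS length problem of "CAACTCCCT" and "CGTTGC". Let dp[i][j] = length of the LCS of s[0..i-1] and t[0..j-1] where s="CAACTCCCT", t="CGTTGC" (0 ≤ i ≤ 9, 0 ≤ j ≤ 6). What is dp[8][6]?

3

   ''  C  G  T  T  G  C
''  0  0  0  0  0  0  0
 C  0  1  1  1  1  1  1
 A  0  1  1  1  1  1  1
 A  0  1  1  1  1  1  1
 C  0  1  1  1  1  1  2
 T  0  1  1  2  2  2  2
 C  0  1  1  2  2  2  3
 C  0  1  1  2  2  2  3
 C  0  1  1  2  2  2  3
 T  0  1  1  2  3  3  3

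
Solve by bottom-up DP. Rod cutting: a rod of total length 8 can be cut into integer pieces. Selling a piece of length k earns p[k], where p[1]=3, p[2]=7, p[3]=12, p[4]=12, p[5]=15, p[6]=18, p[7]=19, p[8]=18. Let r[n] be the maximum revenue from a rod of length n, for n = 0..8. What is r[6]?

   n    0    1    2    3    4    5    6    7    8
r[n]    0    3    7   12   15   19   24   27   31

24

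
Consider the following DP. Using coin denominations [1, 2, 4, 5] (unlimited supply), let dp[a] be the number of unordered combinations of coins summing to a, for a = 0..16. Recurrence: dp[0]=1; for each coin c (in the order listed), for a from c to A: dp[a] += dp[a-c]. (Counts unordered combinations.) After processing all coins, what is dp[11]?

after  coin     0     1     2     3     4     5     6     7     8     9    10    11    12    13    14    15    16
          1     1     1     1     1     1     1     1     1     1     1     1     1     1     1     1     1     1
          2     1     1     2     2     3     3     4     4     5     5     6     6     7     7     8     8     9
          4     1     1     2     2     4     4     6     6     9     9    12    12    16    16    20    20    25
          5     1     1     2     2     4     5     7     8    11    13    17    19    24    27    33    37    44

19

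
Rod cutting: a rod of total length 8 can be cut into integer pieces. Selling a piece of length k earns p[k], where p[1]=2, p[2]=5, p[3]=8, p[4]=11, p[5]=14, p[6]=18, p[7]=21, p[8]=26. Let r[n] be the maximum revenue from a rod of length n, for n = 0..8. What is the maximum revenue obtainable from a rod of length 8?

26

   n    0    1    2    3    4    5    6    7    8
r[n]    0    2    5    8   11   14   18   21   26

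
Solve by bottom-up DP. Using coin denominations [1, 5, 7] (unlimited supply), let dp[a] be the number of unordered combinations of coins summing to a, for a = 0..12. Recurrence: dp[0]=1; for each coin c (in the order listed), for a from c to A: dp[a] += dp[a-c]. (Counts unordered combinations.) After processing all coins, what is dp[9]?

after  coin     0     1     2     3     4     5     6     7     8     9    10    11    12
          1     1     1     1     1     1     1     1     1     1     1     1     1     1
          5     1     1     1     1     1     2     2     2     2     2     3     3     3
          7     1     1     1     1     1     2     2     3     3     3     4     4     5

3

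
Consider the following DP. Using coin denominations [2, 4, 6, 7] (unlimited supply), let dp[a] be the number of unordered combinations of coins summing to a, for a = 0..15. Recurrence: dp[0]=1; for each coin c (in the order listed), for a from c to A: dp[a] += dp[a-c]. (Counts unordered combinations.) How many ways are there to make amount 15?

4

after  coin     0     1     2     3     4     5     6     7     8     9    10    11    12    13    14    15
          2     1     0     1     0     1     0     1     0     1     0     1     0     1     0     1     0
          4     1     0     1     0     2     0     2     0     3     0     3     0     4     0     4     0
          6     1     0     1     0     2     0     3     0     4     0     5     0     7     0     8     0
          7     1     0     1     0     2     0     3     1     4     1     5     2     7     3     9     4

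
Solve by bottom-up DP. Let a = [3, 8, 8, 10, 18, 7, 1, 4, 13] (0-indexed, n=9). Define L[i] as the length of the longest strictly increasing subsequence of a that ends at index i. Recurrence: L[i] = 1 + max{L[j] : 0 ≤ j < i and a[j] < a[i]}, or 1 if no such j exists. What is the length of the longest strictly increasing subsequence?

4

   i    0    1    2    3    4    5    6    7    8
a[i]    3    8    8   10   18    7    1    4   13
L[i]    1    2    2    3    4    2    1    2    4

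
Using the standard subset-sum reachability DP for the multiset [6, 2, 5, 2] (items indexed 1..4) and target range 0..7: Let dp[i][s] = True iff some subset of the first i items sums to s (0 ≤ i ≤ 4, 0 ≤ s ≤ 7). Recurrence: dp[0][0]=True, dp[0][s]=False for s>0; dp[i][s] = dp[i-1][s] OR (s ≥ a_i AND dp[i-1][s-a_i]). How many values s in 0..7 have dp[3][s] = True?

5

i\s   0   1   2   3   4   5   6   7
  0   T   F   F   F   F   F   F   F
  1   T   F   F   F   F   F   T   F
  2   T   F   T   F   F   F   T   F
  3   T   F   T   F   F   T   T   T
  4   T   F   T   F   T   T   T   T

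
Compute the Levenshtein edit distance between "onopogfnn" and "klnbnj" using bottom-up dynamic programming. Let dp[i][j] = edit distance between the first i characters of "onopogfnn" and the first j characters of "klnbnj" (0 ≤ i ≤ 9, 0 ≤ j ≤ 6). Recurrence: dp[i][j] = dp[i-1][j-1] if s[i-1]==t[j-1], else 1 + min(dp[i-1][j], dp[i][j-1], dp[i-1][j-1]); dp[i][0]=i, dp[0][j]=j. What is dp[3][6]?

   ''  k  l  n  b  n  j
''  0  1  2  3  4  5  6
 o  1  1  2  3  4  5  6
 n  2  2  2  2  3  4  5
 o  3  3  3  3  3  4  5
 p  4  4  4  4  4  4  5
 o  5  5  5  5  5  5  5
 g  6  6  6  6  6  6  6
 f  7  7  7  7  7  7  7
 n  8  8  8  7  8  7  8
 n  9  9  9  8  8  8  8

5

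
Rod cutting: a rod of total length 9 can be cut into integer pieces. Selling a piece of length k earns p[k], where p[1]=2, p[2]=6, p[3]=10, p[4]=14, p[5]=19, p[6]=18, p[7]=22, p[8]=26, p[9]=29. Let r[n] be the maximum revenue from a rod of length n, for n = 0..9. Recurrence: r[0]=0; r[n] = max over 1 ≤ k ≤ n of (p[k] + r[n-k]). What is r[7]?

   n    0    1    2    3    4    5    6    7    8    9
r[n]    0    2    6   10   14   19   21   25   29   33

25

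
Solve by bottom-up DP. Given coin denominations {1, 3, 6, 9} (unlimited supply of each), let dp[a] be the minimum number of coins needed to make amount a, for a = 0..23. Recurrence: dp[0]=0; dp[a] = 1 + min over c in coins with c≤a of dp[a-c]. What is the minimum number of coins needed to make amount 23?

 a  0  1  2  3  4  5  6  7  8  9 10 11 12 13 14 15 16 17 18 19 20 21 22 23
dp  0  1  2  1  2  3  1  2  3  1  2  3  2  3  4  2  3  4  2  3  4  3  4  5

5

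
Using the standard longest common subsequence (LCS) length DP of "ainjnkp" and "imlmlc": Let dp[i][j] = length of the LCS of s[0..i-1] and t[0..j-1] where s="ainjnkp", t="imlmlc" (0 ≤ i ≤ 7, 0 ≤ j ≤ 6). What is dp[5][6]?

1

   ''  i  m  l  m  l  c
''  0  0  0  0  0  0  0
 a  0  0  0  0  0  0  0
 i  0  1  1  1  1  1  1
 n  0  1  1  1  1  1  1
 j  0  1  1  1  1  1  1
 n  0  1  1  1  1  1  1
 k  0  1  1  1  1  1  1
 p  0  1  1  1  1  1  1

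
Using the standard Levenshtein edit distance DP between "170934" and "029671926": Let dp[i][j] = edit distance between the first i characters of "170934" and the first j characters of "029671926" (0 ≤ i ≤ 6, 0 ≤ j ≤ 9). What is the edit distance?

   ''  0  2  9  6  7  1  9  2  6
''  0  1  2  3  4  5  6  7  8  9
 1  1  1  2  3  4  5  5  6  7  8
 7  2  2  2  3  4  4  5  6  7  8
 0  3  2  3  3  4  5  5  6  7  8
 9  4  3  3  3  4  5  6  5  6  7
 3  5  4  4  4  4  5  6  6  6  7
 4  6  5  5  5  5  5  6  7  7  7

7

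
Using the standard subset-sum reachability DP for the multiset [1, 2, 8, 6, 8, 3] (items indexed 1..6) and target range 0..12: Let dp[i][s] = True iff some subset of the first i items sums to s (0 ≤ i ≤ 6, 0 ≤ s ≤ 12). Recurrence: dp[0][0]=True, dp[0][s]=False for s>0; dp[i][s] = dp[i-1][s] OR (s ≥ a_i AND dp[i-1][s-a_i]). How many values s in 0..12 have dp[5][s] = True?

10

i\s   0   1   2   3   4   5   6   7   8   9  10  11  12
  0   T   F   F   F   F   F   F   F   F   F   F   F   F
  1   T   T   F   F   F   F   F   F   F   F   F   F   F
  2   T   T   T   T   F   F   F   F   F   F   F   F   F
  3   T   T   T   T   F   F   F   F   T   T   T   T   F
  4   T   T   T   T   F   F   T   T   T   T   T   T   F
  5   T   T   T   T   F   F   T   T   T   T   T   T   F
  6   T   T   T   T   T   T   T   T   T   T   T   T   T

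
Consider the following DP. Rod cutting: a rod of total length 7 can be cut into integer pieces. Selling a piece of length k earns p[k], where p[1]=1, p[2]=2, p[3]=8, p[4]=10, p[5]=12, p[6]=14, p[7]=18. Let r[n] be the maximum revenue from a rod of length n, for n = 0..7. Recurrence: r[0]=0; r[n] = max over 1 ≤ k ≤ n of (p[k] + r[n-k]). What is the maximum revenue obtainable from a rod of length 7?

18

   n    0    1    2    3    4    5    6    7
r[n]    0    1    2    8   10   12   16   18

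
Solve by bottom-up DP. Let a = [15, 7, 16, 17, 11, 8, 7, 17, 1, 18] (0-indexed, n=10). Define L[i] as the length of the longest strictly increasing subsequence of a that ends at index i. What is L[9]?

4

   i    0    1    2    3    4    5    6    7    8    9
a[i]   15    7   16   17   11    8    7   17    1   18
L[i]    1    1    2    3    2    2    1    3    1    4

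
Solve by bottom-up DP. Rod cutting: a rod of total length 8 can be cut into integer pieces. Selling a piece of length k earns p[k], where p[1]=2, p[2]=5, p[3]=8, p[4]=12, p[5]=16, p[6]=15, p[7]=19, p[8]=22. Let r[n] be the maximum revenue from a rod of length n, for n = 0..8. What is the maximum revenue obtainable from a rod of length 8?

   n    0    1    2    3    4    5    6    7    8
r[n]    0    2    5    8   12   16   18   21   24

24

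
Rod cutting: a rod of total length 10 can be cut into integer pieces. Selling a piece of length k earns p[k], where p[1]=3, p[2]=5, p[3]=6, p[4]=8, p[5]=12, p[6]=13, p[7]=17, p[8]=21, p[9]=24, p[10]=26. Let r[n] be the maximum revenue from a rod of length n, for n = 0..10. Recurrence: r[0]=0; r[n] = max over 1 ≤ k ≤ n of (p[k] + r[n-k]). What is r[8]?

   n    0    1    2    3    4    5    6    7    8    9   10
r[n]    0    3    6    9   12   15   18   21   24   27   30

24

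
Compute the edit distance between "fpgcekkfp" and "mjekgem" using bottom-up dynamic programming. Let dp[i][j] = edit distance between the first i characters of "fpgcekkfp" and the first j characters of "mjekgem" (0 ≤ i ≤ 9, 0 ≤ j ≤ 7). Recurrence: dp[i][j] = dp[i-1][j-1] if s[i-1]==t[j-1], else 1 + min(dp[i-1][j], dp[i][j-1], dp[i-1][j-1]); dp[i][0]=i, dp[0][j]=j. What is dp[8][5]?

   ''  m  j  e  k  g  e  m
''  0  1  2  3  4  5  6  7
 f  1  1  2  3  4  5  6  7
 p  2  2  2  3  4  5  6  7
 g  3  3  3  3  4  4  5  6
 c  4  4  4  4  4  5  5  6
 e  5  5  5  4  5  5  5  6
 k  6  6  6  5  4  5  6  6
 k  7  7  7  6  5  5  6  7
 f  8  8  8  7  6  6  6  7
 p  9  9  9  8  7  7  7  7

6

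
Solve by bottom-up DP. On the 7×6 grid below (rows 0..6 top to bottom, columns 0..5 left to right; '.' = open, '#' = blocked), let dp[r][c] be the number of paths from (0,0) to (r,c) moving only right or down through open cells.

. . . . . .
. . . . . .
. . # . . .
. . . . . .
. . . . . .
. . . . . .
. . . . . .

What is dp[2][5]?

15

r\c   0   1   2   3   4   5
  0   1   1   1   1   1   1
  1   1   2   3   4   5   6
  2   1   3   0   4   9  15
  3   1   4   4   8  17  32
  4   1   5   9  17  34  66
  5   1   6  15  32  66 132
  6   1   7  22  54 120 252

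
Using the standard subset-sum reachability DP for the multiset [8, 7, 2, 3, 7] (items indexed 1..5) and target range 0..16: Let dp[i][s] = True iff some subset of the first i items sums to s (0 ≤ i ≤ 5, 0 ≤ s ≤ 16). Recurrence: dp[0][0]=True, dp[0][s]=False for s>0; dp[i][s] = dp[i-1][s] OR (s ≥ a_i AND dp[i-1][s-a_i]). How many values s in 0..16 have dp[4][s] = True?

i\s   0   1   2   3   4   5   6   7   8   9  10  11  12  13  14  15  16
  0   T   F   F   F   F   F   F   F   F   F   F   F   F   F   F   F   F
  1   T   F   F   F   F   F   F   F   T   F   F   F   F   F   F   F   F
  2   T   F   F   F   F   F   F   T   T   F   F   F   F   F   F   T   F
  3   T   F   T   F   F   F   F   T   T   T   T   F   F   F   F   T   F
  4   T   F   T   T   F   T   F   T   T   T   T   T   T   T   F   T   F
  5   T   F   T   T   F   T   F   T   T   T   T   T   T   T   T   T   T

12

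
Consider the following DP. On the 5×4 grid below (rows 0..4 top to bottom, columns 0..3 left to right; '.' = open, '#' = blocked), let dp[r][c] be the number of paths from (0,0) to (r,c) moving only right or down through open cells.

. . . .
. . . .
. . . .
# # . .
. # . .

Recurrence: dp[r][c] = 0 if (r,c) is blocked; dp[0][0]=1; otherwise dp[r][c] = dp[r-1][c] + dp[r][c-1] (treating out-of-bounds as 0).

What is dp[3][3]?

16

r\c   0   1   2   3
  0   1   1   1   1
  1   1   2   3   4
  2   1   3   6  10
  3   0   0   6  16
  4   0   0   6  22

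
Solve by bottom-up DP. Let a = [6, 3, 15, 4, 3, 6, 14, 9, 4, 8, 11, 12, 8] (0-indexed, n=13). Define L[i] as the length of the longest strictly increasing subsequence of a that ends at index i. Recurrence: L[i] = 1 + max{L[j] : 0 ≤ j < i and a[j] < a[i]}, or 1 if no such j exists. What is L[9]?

4

   i    0    1    2    3    4    5    6    7    8    9   10   11   12
a[i]    6    3   15    4    3    6   14    9    4    8   11   12    8
L[i]    1    1    2    2    1    3    4    4    2    4    5    6    4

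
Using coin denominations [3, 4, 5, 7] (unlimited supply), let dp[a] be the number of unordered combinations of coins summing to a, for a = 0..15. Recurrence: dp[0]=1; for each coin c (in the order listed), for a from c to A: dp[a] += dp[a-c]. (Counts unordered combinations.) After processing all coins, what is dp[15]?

after  coin     0     1     2     3     4     5     6     7     8     9    10    11    12    13    14    15
          3     1     0     0     1     0     0     1     0     0     1     0     0     1     0     0     1
          4     1     0     0     1     1     0     1     1     1     1     1     1     2     1     1     2
          5     1     0     0     1     1     1     1     1     2     2     2     2     3     3     3     4
          7     1     0     0     1     1     1     1     2     2     2     3     3     4     4     5     6

6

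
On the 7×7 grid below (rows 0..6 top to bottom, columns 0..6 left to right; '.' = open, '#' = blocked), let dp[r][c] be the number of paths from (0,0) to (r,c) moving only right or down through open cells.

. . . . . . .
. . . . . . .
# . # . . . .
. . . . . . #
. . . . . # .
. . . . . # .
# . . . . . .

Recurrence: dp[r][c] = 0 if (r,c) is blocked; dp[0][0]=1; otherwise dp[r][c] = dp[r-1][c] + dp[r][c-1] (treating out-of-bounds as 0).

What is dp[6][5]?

r\c   0   1   2   3   4   5   6
  0   1   1   1   1   1   1   1
  1   1   2   3   4   5   6   7
  2   0   2   0   4   9  15  22
  3   0   2   2   6  15  30   0
  4   0   2   4  10  25   0   0
  5   0   2   6  16  41   0   0
  6   0   2   8  24  65  65  65

65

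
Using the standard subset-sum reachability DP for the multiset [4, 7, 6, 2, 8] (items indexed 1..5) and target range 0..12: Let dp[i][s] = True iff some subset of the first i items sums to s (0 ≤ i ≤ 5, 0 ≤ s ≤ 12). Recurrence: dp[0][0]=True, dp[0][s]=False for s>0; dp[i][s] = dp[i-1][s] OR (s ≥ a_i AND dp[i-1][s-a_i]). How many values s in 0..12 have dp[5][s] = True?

i\s   0   1   2   3   4   5   6   7   8   9  10  11  12
  0   T   F   F   F   F   F   F   F   F   F   F   F   F
  1   T   F   F   F   T   F   F   F   F   F   F   F   F
  2   T   F   F   F   T   F   F   T   F   F   F   T   F
  3   T   F   F   F   T   F   T   T   F   F   T   T   F
  4   T   F   T   F   T   F   T   T   T   T   T   T   T
  5   T   F   T   F   T   F   T   T   T   T   T   T   T

10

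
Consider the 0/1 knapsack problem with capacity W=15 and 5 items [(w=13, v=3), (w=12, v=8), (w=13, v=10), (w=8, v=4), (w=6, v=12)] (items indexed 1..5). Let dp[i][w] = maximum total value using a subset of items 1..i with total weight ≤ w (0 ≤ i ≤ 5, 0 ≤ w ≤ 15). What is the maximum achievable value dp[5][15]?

i\w   0   1   2   3   4   5   6   7   8   9  10  11  12  13  14  15
  0   0   0   0   0   0   0   0   0   0   0   0   0   0   0   0   0
  1   0   0   0   0   0   0   0   0   0   0   0   0   0   3   3   3
  2   0   0   0   0   0   0   0   0   0   0   0   0   8   8   8   8
  3   0   0   0   0   0   0   0   0   0   0   0   0   8  10  10  10
  4   0   0   0   0   0   0   0   0   4   4   4   4   8  10  10  10
  5   0   0   0   0   0   0  12  12  12  12  12  12  12  12  16  16

16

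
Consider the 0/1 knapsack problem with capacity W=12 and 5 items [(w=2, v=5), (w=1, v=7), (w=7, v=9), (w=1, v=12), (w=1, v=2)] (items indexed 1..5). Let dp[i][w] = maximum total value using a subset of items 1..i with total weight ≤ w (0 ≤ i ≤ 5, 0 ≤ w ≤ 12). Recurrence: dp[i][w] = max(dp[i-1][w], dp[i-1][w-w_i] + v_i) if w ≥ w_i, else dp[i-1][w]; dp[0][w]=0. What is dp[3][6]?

i\w   0   1   2   3   4   5   6   7   8   9  10  11  12
  0   0   0   0   0   0   0   0   0   0   0   0   0   0
  1   0   0   5   5   5   5   5   5   5   5   5   5   5
  2   0   7   7  12  12  12  12  12  12  12  12  12  12
  3   0   7   7  12  12  12  12  12  16  16  21  21  21
  4   0  12  19  19  24  24  24  24  24  28  28  33  33
  5   0  12  19  21  24  26  26  26  26  28  30  33  35

12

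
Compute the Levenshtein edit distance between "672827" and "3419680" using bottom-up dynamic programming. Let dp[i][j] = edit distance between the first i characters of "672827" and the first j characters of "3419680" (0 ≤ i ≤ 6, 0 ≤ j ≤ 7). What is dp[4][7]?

   ''  3  4  1  9  6  8  0
''  0  1  2  3  4  5  6  7
 6  1  1  2  3  4  4  5  6
 7  2  2  2  3  4  5  5  6
 2  3  3  3  3  4  5  6  6
 8  4  4  4  4  4  5  5  6
 2  5  5  5  5  5  5  6  6
 7  6  6  6  6  6  6  6  7

6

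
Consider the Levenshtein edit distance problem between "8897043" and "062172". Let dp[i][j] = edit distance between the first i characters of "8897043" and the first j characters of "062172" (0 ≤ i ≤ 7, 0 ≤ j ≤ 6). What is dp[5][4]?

   ''  0  6  2  1  7  2
''  0  1  2  3  4  5  6
 8  1  1  2  3  4  5  6
 8  2  2  2  3  4  5  6
 9  3  3  3  3  4  5  6
 7  4  4  4  4  4  4  5
 0  5  4  5  5  5  5  5
 4  6  5  5  6  6  6  6
 3  7  6  6  6  7  7  7

5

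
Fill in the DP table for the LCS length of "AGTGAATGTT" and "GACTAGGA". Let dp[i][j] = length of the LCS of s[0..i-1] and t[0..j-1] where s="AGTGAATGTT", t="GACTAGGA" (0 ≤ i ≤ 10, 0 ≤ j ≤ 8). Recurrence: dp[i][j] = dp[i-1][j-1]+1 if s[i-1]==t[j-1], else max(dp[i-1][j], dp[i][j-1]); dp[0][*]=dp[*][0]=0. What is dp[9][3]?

   ''  G  A  C  T  A  G  G  A
''  0  0  0  0  0  0  0  0  0
 A  0  0  1  1  1  1  1  1  1
 G  0  1  1  1  1  1  2  2  2
 T  0  1  1  1  2  2  2  2  2
 G  0  1  1  1  2  2  3  3  3
 A  0  1  2  2  2  3  3  3  4
 A  0  1  2  2  2  3  3  3  4
 T  0  1  2  2  3  3  3  3  4
 G  0  1  2  2  3  3  4  4  4
 T  0  1  2  2  3  3  4  4  4
 T  0  1  2  2  3  3  4  4  4

2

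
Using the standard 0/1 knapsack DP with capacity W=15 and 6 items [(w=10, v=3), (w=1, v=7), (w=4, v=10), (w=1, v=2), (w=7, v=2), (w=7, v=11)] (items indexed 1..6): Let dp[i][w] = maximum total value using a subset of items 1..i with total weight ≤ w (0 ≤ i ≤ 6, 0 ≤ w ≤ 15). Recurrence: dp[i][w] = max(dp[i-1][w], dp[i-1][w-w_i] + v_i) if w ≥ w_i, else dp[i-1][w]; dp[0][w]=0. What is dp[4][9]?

19

i\w   0   1   2   3   4   5   6   7   8   9  10  11  12  13  14  15
  0   0   0   0   0   0   0   0   0   0   0   0   0   0   0   0   0
  1   0   0   0   0   0   0   0   0   0   0   3   3   3   3   3   3
  2   0   7   7   7   7   7   7   7   7   7   7  10  10  10  10  10
  3   0   7   7   7  10  17  17  17  17  17  17  17  17  17  17  20
  4   0   7   9   9  10  17  19  19  19  19  19  19  19  19  19  20
  5   0   7   9   9  10  17  19  19  19  19  19  19  19  21  21  21
  6   0   7   9   9  10  17  19  19  19  20  20  21  28  30  30  30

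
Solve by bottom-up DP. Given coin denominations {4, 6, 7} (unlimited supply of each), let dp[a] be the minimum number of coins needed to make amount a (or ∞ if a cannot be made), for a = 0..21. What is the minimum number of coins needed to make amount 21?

3

 a  0  1  2  3  4  5  6  7  8  9 10 11 12 13 14 15 16 17 18 19 20 21
dp  0  -  -  -  1  -  1  1  2  -  2  2  2  2  2  3  3  3  3  3  3  3
(- denotes ∞ / unreachable)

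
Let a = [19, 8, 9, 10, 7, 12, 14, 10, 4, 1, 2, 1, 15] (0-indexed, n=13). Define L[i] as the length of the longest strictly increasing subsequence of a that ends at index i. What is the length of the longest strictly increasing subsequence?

   i    0    1    2    3    4    5    6    7    8    9   10   11   12
a[i]   19    8    9   10    7   12   14   10    4    1    2    1   15
L[i]    1    1    2    3    1    4    5    3    1    1    2    1    6

6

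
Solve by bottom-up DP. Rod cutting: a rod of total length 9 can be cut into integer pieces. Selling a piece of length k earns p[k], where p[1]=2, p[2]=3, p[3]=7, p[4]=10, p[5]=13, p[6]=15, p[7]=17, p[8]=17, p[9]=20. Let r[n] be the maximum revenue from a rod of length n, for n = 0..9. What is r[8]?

20

   n    0    1    2    3    4    5    6    7    8    9
r[n]    0    2    4    7   10   13   15   17   20   23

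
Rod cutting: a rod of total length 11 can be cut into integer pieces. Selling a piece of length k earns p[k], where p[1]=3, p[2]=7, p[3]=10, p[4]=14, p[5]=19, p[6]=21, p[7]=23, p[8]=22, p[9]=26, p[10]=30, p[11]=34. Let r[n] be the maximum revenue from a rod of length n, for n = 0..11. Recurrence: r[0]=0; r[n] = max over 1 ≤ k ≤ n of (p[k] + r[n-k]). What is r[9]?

   n    0    1    2    3    4    5    6    7    8    9   10   11
r[n]    0    3    7   10   14   19   22   26   29   33   38   41

33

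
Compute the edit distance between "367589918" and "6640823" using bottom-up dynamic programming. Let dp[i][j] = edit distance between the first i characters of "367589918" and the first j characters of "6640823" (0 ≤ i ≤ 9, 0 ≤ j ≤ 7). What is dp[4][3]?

3

   ''  6  6  4  0  8  2  3
''  0  1  2  3  4  5  6  7
 3  1  1  2  3  4  5  6  6
 6  2  1  1  2  3  4  5  6
 7  3  2  2  2  3  4  5  6
 5  4  3  3  3  3  4  5  6
 8  5  4  4  4  4  3  4  5
 9  6  5  5  5  5  4  4  5
 9  7  6  6  6  6  5  5  5
 1  8  7  7  7  7  6  6  6
 8  9  8  8  8  8  7  7  7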